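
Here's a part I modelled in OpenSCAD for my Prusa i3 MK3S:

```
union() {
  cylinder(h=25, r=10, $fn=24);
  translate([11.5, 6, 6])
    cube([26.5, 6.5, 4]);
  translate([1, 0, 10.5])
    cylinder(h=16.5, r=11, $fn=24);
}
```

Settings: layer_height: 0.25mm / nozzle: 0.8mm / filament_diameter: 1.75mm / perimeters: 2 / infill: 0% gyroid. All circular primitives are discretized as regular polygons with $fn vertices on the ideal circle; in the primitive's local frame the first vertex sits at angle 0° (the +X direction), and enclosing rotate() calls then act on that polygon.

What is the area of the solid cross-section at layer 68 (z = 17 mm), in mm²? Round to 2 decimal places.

At z = 17 mm: the r=10 cylinder contributes a regular 24-gon of circumradius 10 (area = (24/2)·10.000²·sin(360°/24) = 310.58 mm²); the cube at (11.5, 6) is absent (z outside [6, 10]); the cylinder at (1, 0): section is a regular 24-gon, circumradius r=11 (area = (24/2)·11.000²·sin(360°/24) = 375.81 mm²); Taking the union: the r=10 cylinder lies entirely inside the r=11 cylinder at (1, 0), so the union is just the r=11 cylinder at (1, 0) — area = 375.81 mm². Overall, the cross-section is a single solid region. Net area = 375.81 mm².

375.81 mm²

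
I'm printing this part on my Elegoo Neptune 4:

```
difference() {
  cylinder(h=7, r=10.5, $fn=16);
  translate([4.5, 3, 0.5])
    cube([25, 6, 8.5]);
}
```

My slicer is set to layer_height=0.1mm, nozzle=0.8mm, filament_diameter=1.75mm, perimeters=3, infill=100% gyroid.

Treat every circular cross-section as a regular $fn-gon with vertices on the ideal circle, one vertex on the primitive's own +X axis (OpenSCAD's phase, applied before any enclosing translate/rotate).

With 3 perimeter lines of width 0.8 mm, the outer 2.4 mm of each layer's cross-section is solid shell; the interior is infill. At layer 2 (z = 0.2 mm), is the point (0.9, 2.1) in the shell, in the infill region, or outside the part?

At z = 0.2 mm: the r=10.5 cylinder gives a regular 16-gon of circumradius 10.5 (constant along its height); the cube at (4.5, 3) is absent (z outside [0.5, 9]); Subtracting the remaining from the first: none of the subtracted shapes is present at this height, so the r=10.5 cylinder is unchanged — 1 connected region. Overall, the cross-section is a single solid region. The nearest boundary edge runs (7.42, 7.42)→(4.02, 9.70); distance from the point to it = 8.05 mm. The point is inside the cross-section and 8.05 mm from the nearest boundary — more than the 2.4 mm shell width (3 × 0.8), so it's in the infill interior.

infill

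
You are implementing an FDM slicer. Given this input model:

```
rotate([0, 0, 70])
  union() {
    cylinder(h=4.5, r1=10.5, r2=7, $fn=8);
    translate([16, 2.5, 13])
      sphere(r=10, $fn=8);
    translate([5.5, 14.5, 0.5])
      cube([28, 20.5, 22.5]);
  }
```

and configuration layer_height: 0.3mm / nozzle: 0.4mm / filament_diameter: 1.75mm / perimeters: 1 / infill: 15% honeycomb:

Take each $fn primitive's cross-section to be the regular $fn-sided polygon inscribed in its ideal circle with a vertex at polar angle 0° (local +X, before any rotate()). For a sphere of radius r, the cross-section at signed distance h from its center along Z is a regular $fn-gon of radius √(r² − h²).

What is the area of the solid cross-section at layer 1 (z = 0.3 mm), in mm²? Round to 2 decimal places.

298.13 mm²

At z = 0.3 mm: the cone: at t=0.067 of its height the radius interpolates to r₁+(r₂−r₁)t = 10.267, giving a regular 8-gon of that circumradius (area = (8/2)·10.267²·sin(360°/8) = 298.13 mm²); the sphere at (16, 2.5) is absent (|z−center|=12.700 > r=10); the cube at (5.5, 14.5) does not reach this height (z outside [0.5, 23]); Merging all regions: only the cone is present, so the union is just that shape — area = 298.13 mm²; (rotated 70° about Z; rotation is an isometry so areas/perimeters/island counts are preserved). Overall, the cross-section is a single solid region. Net area = 298.13 mm².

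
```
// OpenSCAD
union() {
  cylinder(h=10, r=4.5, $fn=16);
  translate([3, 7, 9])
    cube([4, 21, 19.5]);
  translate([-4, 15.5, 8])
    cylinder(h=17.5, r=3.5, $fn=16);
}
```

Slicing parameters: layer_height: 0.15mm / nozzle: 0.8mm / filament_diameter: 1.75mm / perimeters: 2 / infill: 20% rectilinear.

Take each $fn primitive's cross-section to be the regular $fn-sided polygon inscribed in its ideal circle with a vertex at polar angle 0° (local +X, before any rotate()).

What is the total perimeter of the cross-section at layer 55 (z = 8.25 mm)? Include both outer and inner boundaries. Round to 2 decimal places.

49.94 mm

At z = 8.25 mm: the r=4.5 cylinder contributes a regular 16-gon of circumradius 4.5 (perimeter = 2·16·4.500·sin(180°/16) = 28.09 mm); the cube at (3, 7) is absent (z outside [9, 28.5]); the r=3.5 cylinder at (-4, 15.5) gives a regular 16-gon of circumradius 3.5 (constant along its height) (perimeter = 2·16·3.500·sin(180°/16) = 21.85 mm); Combining (union): the 2 present regions are separate (no shared area or edge), so areas and boundary lengths simply add and each stays a separate island — boundary = 49.94 mm. Overall, the cross-section has 2 separate islands. Total boundary length (outer) = 49.94 mm.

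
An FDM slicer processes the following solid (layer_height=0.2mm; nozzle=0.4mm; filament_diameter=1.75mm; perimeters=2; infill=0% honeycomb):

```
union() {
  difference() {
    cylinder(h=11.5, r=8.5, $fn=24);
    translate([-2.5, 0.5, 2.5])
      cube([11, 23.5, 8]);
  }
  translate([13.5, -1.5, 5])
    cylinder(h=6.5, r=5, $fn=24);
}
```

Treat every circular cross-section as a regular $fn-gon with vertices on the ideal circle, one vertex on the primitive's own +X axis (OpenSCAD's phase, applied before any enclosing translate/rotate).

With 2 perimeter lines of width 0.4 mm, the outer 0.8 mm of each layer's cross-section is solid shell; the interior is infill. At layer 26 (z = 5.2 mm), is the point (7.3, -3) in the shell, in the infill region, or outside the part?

At z = 5.2 mm: the r=8.5 cylinder gives a regular 24-gon of circumradius 8.5 (constant along its height); the 11×23.5 cube at (-2.5, 0.5) contributes its full rectangle; After the difference (first − rest): starting from the r=8.5 cylinder, the 11×23.5 cube at (-2.5, 0.5) partially overlaps it — only the 71.44 mm² overlap (of its 258.50 mm²) is removed, clipping the outline — 1 connected region; the r=5 cylinder at (13.5, -1.5) gives a regular 24-gon of circumradius 5 (constant along its height); Merging all regions: the 2 present regions are separate (no shared area or edge), so areas and boundary lengths simply add and each stays a separate island — 2 connected regions. Overall, the cross-section has 2 separate islands. The nearest boundary edge runs (8.21, -2.20)→(7.36, -4.25); distance from the point to it = 0.53 mm. (Shell/infill is judged within the island containing the point — the largest one.) The point is inside the cross-section, 0.53 mm from the nearest boundary — within the 0.8 mm shell band (2 × 0.4).

shell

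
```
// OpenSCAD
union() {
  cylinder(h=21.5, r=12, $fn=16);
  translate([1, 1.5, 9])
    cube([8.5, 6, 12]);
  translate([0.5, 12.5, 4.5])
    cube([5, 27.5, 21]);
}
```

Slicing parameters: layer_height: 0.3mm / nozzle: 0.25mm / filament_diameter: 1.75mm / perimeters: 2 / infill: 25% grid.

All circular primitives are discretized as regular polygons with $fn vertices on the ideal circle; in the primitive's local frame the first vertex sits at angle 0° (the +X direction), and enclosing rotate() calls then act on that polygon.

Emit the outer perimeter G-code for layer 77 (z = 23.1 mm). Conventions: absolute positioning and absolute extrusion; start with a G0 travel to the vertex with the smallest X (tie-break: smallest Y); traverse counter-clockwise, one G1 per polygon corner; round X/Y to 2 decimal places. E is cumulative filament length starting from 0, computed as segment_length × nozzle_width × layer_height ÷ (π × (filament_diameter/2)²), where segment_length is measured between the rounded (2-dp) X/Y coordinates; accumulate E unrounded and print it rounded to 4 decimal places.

G0 X0.50 Y12.50 Z23.10
G1 X5.50 Y12.50 E0.1559
G1 X5.50 Y40.00 E1.0134
G1 X0.50 Y40.00 E1.1693
G1 X0.50 Y12.50 E2.0268

At z = 23.1 mm: the cylinder is not intersected at this z (z outside [0, 21.5]); the cube at (1, 1.5) is absent (z outside [9, 21]); the cube at (0.5, 12.5) is present — its section is the full 5×27.5 rectangle; Merging all regions: only the 5×27.5 cube at (0.5, 12.5) is present, so the union is just that shape — 1 connected region. The outline is a single polygon with 4 vertices. Extrusion per mm of travel: 0.25 × 0.3 / (π × 0.875²) = 0.031181. Accumulating E over each segment gives final E = 2.0268.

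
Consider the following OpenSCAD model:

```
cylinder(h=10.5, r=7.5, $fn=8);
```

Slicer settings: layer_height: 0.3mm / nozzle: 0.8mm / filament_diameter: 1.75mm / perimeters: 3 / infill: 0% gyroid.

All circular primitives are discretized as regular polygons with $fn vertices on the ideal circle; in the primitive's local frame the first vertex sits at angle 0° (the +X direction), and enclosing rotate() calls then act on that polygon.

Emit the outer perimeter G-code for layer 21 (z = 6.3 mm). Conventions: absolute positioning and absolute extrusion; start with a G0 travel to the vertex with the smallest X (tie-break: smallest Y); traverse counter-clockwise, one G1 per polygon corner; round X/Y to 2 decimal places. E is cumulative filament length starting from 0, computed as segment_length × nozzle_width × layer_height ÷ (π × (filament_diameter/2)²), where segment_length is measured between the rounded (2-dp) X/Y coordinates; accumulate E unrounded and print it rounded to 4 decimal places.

G0 X-7.50 Y0.00 Z6.30
G1 X-5.30 Y-5.30 E0.5726
G1 X0.00 Y-7.50 E1.1452
G1 X5.30 Y-5.30 E1.7178
G1 X7.50 Y0.00 E2.2903
G1 X5.30 Y5.30 E2.8629
G1 X0.00 Y7.50 E3.4355
G1 X-5.30 Y5.30 E4.0081
G1 X-7.50 Y0.00 E4.5807

At z = 6.3 mm: the r=7.5 cylinder contributes a regular 8-gon of circumradius 7.5. The outline is a single polygon with 8 vertices. Extrusion per mm of travel: 0.8 × 0.3 / (π × 0.875²) = 0.099780. Accumulating E over each segment gives final E = 4.5807.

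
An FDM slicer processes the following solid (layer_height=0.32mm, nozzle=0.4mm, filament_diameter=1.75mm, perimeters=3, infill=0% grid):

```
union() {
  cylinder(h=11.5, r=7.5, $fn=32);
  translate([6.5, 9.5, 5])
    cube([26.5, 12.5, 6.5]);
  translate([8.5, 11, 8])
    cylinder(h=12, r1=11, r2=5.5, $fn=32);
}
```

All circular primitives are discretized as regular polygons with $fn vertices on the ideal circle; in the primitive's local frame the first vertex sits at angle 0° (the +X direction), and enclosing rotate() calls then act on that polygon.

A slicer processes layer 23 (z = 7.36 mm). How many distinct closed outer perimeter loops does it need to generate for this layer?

2

At z = 7.36 mm: the r=7.5 cylinder contributes a regular 32-gon of circumradius 7.5; the cube at (6.5, 9.5) is present — its section is the full 26.5×12.5 rectangle; the cone at (8.5, 11) is not intersected at this z (z outside [8, 20]); Merging all regions: the 2 present regions are separate (no shared area or edge), so areas and boundary lengths simply add and each stays a separate island — 2 connected regions. The result has 2 disconnected regions.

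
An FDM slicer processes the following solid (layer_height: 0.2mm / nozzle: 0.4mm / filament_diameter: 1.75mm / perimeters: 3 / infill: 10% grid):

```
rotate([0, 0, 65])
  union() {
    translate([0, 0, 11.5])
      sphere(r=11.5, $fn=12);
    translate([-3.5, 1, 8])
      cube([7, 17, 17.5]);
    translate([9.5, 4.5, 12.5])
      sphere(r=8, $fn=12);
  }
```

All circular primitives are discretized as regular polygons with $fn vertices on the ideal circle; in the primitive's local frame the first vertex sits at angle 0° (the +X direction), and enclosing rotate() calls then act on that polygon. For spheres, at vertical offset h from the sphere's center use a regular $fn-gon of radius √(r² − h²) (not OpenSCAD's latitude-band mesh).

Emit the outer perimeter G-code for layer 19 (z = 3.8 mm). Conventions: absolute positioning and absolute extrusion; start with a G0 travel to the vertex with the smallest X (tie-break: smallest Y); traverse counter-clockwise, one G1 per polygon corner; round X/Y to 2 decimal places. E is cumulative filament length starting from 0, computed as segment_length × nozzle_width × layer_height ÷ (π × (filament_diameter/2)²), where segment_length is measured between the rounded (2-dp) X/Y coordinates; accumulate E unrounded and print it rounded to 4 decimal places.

G0 X-8.51 Y-0.74 Z3.80
G1 X-7.00 Y-4.90 E0.1472
G1 X-3.61 Y-7.74 E0.2943
G1 X0.74 Y-8.51 E0.4412
G1 X4.90 Y-7.00 E0.5884
G1 X7.74 Y-3.61 E0.7355
G1 X8.51 Y0.74 E0.8824
G1 X7.00 Y4.90 E1.0296
G1 X3.61 Y7.74 E1.1767
G1 X-0.74 Y8.51 E1.3236
G1 X-4.90 Y7.00 E1.4708
G1 X-7.74 Y3.61 E1.6179
G1 X-8.51 Y-0.74 E1.7649

At z = 3.8 mm: the r=11.5 sphere contributes a regular 12-gon of circumradius √(11.5²−7.7²) = 8.542; the cube at (-3.5, 1) is absent (z outside [8, 25.5]); the sphere at (9.5, 4.5) does not reach this height (|z−center|=8.700 > r=8); Taking the union: only the r=11.5 sphere is present, so the union is just that shape — 1 connected region; (rotated 65° about Z; rotation is an isometry so areas/perimeters/island counts are preserved). The outline is a single polygon with 12 vertices. Extrusion per mm of travel: 0.4 × 0.2 / (π × 0.875²) = 0.033260. Accumulating E over each segment gives final E = 1.7649.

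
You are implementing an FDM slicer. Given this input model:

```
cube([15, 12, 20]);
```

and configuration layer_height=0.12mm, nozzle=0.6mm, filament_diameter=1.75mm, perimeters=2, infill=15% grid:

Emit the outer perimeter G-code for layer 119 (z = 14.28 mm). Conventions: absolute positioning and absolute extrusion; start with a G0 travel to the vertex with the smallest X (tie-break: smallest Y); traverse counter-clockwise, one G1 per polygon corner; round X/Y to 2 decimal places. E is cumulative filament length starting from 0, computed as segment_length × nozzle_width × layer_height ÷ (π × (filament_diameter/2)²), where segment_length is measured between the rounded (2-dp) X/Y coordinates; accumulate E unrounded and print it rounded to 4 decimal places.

G0 X0.00 Y0.00 Z14.28
G1 X15.00 Y0.00 E0.4490
G1 X15.00 Y12.00 E0.8082
G1 X0.00 Y12.00 E1.2572
G1 X0.00 Y0.00 E1.6164

At z = 14.28 mm: the cube (footprint 15×12) is included at this height. The outline is a single polygon with 4 vertices. Extrusion per mm of travel: 0.6 × 0.12 / (π × 0.875²) = 0.029934. Accumulating E over each segment gives final E = 1.6164.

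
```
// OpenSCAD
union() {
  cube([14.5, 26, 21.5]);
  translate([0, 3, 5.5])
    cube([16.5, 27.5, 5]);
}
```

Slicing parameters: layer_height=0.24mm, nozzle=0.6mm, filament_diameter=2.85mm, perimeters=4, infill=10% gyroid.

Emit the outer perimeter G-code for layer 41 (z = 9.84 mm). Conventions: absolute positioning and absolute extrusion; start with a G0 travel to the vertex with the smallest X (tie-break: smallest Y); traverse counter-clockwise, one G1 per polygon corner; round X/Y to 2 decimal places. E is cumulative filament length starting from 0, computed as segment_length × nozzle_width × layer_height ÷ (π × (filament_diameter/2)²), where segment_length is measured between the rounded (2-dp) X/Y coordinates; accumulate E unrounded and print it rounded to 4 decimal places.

At z = 9.84 mm: the 14.5×26 cube contributes its full rectangle; the cube at (0, 3) (footprint 16.5×27.5) is included at this height; Taking the union: the regions partially overlap (shared area 333.50 mm²), so overlapping operands fuse into one piece — 1 connected region. The outline is a single polygon with 6 vertices. Extrusion per mm of travel: 0.6 × 0.24 / (π × 1.425²) = 0.022573. Accumulating E over each segment gives final E = 2.1218.

G0 X0.00 Y0.00 Z9.84
G1 X14.50 Y0.00 E0.3273
G1 X14.50 Y3.00 E0.3950
G1 X16.50 Y3.00 E0.4402
G1 X16.50 Y30.50 E1.0609
G1 X0.00 Y30.50 E1.4334
G1 X0.00 Y0.00 E2.1218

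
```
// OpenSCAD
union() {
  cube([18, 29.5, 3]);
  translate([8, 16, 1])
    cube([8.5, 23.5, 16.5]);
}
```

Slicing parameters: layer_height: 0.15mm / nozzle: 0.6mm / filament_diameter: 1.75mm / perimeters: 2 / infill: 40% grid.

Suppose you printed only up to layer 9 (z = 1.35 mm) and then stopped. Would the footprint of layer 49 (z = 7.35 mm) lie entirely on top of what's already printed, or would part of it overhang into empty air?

Compare the two slices. At z = 1.35: the 18×29.5 cube contributes its full rectangle (area 531.00 mm²); the 8.5×23.5 cube at (8, 16) contributes its full rectangle (area 199.75 mm²); Taking the union: the regions partially overlap — summed areas 730.75 mm² minus the doubly-counted overlap 114.75 mm² gives 616.00 mm² — area = 616.00 mm². At z = 7.35: the cube is not intersected at this z (z outside [0, 3]); the cube at (8, 16) (footprint 8.5×23.5) is included at this height (area 199.75 mm²); Merging all regions: only the 8.5×23.5 cube at (8, 16) is present, so the union is just that shape — area = 199.75 mm². Checking containment: the cross-section at z = 7.35 is a subset of the cross-section at z = 1.35.

entirely on top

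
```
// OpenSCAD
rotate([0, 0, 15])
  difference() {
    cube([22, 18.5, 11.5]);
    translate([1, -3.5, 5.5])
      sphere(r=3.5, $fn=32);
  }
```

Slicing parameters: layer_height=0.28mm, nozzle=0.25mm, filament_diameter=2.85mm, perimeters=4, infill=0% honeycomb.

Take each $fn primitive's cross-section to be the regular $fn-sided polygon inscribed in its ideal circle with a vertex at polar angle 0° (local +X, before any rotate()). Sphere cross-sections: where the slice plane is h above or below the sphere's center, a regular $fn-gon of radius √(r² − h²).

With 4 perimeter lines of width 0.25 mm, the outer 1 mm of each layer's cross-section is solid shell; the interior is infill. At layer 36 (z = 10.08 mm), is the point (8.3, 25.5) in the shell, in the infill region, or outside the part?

At z = 10.08 mm: the 22×18.5 cube contributes its full rectangle; the sphere at (1, -3.5) does not reach this height (|z−center|=4.580 > r=3.5); Subtracting the remaining from the first: none of the subtracted shapes is present at this height, so the 22×18.5 cube is unchanged — 1 connected region; (whole slice rotated 15° about Z — lengths, areas and connectivity unchanged). Overall, the cross-section is a single solid region. Undo the 15° rotation: the query point maps to (14.617, 22.483) in the un-rotated model frame. The nearest boundary edge runs (22.00, 18.50)→(0.00, 18.50); distance from the point to it = 3.98 mm. The point is not inside any of the regions above, so it lies outside the cross-section (3.98 mm from the nearest boundary).

outside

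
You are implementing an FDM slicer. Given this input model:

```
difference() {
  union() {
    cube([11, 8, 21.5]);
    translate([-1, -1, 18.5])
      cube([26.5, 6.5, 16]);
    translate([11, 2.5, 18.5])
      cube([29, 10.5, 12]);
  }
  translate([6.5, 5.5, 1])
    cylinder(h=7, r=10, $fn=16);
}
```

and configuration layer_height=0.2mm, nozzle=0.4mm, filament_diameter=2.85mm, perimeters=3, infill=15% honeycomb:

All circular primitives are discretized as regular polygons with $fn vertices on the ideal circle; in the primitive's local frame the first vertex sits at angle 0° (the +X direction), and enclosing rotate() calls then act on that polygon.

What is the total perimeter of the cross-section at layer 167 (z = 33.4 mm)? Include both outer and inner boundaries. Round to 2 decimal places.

At z = 33.4 mm: the cube is absent (z outside [0, 21.5]); the 26.5×6.5 cube at (-1, -1) contributes its full rectangle (perimeter 66.00 mm); the cube at (11, 2.5) is absent (z outside [18.5, 30.5]); Taking the union: only the 26.5×6.5 cube at (-1, -1) is present, so the union is just that shape — boundary = 66.00 mm; the cylinder at (6.5, 5.5) is absent (z outside [1, 8]); After the difference (first − rest): none of the subtracted shapes is present at this height, so the result so far is unchanged — boundary = 66.00 mm. Overall, the cross-section is a single solid region. Total boundary length (outer) = 66.00 mm.

66.00 mm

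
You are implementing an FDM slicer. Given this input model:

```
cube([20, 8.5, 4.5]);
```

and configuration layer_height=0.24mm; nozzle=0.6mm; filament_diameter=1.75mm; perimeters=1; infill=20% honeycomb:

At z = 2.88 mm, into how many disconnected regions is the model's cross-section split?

At z = 2.88 mm: the 20×8.5 cube contributes its full rectangle. The result has 1 disconnected region.

1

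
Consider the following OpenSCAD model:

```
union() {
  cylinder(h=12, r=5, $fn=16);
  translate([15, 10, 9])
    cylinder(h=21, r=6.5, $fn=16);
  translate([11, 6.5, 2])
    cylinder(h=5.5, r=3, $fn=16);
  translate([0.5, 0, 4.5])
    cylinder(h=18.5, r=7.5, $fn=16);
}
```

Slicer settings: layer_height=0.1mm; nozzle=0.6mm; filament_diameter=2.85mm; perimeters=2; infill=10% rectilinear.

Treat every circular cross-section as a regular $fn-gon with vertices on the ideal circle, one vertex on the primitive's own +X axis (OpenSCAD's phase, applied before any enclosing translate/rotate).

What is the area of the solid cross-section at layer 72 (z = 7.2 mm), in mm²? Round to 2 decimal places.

At z = 7.2 mm: the r=5 cylinder gives a regular 16-gon of circumradius 5 (constant along its height) (area = (16/2)·5.000²·sin(360°/16) = 76.54 mm²); the cylinder at (15, 10) is absent (z outside [9, 30]); the r=3 cylinder at (11, 6.5) contributes a regular 16-gon of circumradius 3 (area = (16/2)·3.000²·sin(360°/16) = 27.55 mm²); the cylinder at (0.5, 0): section is a regular 16-gon, circumradius r=7.5 (area = (16/2)·7.500²·sin(360°/16) = 172.21 mm²); Combining (union): the regions partially overlap — summed areas 276.30 mm² minus the doubly-counted overlap 76.54 mm² gives 199.76 mm² — area = 199.76 mm². Overall, the cross-section has 2 separate islands. Net area = 199.76 mm².

199.76 mm²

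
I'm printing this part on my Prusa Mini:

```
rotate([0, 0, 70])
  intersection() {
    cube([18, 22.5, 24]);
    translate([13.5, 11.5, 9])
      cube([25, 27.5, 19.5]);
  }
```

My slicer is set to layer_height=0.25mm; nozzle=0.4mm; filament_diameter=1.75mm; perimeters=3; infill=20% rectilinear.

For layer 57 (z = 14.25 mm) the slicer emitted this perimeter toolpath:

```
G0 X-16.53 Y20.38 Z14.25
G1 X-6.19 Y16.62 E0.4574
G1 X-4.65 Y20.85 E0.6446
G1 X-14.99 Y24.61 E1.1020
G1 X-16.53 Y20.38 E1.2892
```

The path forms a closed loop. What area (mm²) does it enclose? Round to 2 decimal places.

49.53 mm²

Apply the shoelace formula to the sequence of (X, Y) vertices; enclosed area = 49.53 mm².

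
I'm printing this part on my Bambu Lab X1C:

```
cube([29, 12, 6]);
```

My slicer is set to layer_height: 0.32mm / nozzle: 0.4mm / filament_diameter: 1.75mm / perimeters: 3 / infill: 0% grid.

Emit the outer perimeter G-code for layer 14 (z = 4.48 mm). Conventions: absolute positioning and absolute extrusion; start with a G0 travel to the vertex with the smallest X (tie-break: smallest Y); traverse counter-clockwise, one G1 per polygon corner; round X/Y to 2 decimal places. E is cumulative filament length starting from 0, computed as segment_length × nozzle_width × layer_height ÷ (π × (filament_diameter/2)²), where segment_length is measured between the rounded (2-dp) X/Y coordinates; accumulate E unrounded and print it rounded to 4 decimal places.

At z = 4.48 mm: the 29×12 cube contributes its full rectangle. The outline is a single polygon with 4 vertices. Extrusion per mm of travel: 0.4 × 0.32 / (π × 0.875²) = 0.053216. Accumulating E over each segment gives final E = 4.3637.

G0 X0.00 Y0.00 Z4.48
G1 X29.00 Y0.00 E1.5433
G1 X29.00 Y12.00 E2.1819
G1 X0.00 Y12.00 E3.7251
G1 X0.00 Y0.00 E4.3637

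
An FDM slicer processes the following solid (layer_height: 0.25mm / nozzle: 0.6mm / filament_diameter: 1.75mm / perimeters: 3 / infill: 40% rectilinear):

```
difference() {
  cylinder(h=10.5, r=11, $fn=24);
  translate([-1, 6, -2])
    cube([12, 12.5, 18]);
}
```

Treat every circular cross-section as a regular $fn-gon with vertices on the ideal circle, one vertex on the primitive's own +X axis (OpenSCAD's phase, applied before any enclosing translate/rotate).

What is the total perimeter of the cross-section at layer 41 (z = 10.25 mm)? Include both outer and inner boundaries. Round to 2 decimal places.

At z = 10.25 mm: the r=11 cylinder contributes a regular 24-gon of circumradius 11 (perimeter = 2·24·11.000·sin(180°/24) = 68.92 mm); the cube at (-1, 6) is present — its section is the full 12×12.5 rectangle (perimeter 49.00 mm); Subtracting the remaining from the first: starting from the r=11 cylinder, the 12×12.5 cube at (-1, 6) partially overlaps it — only the 36.70 mm² overlap (of its 150.00 mm²) is removed, clipping the outline — boundary = 72.06 mm. Overall, the cross-section is a single solid region. Total boundary length (outer) = 72.06 mm.

72.06 mm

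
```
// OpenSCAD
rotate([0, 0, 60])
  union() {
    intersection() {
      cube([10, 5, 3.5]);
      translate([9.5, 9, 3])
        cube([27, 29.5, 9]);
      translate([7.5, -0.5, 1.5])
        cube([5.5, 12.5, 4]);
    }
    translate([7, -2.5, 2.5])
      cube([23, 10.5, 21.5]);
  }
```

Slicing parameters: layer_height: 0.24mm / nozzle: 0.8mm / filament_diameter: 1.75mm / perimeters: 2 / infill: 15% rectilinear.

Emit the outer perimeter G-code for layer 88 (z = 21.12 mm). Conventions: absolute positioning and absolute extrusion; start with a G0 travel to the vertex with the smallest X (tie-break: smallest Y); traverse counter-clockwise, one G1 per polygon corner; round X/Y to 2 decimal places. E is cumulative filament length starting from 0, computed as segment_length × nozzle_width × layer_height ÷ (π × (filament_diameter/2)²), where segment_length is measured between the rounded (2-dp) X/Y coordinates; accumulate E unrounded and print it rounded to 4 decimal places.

G0 X-3.43 Y10.06 Z21.12
G1 X5.67 Y4.81 E0.8386
G1 X17.17 Y24.73 E2.6747
G1 X8.07 Y29.98 E3.5133
G1 X-3.43 Y10.06 E5.3494

At z = 21.12 mm: the cube does not reach this height (z outside [0, 3.5]); the cube at (9.5, 9) is not intersected at this z (z outside [3, 12]); the cube at (7.5, -0.5) does not reach this height (z outside [1.5, 5.5]); Taking the intersection: at least one operand is absent at this height, so nothing remains; the cube at (7, -2.5) is present — its section is the full 23×10.5 rectangle; Taking the union: only the 23×10.5 cube at (7, -2.5) is present, so the union is just that shape — 1 connected region; (rotated 60° about Z; rotation is an isometry so areas/perimeters/island counts are preserved). The outline is a single polygon with 4 vertices. Extrusion per mm of travel: 0.8 × 0.24 / (π × 0.875²) = 0.079824. Accumulating E over each segment gives final E = 5.3494.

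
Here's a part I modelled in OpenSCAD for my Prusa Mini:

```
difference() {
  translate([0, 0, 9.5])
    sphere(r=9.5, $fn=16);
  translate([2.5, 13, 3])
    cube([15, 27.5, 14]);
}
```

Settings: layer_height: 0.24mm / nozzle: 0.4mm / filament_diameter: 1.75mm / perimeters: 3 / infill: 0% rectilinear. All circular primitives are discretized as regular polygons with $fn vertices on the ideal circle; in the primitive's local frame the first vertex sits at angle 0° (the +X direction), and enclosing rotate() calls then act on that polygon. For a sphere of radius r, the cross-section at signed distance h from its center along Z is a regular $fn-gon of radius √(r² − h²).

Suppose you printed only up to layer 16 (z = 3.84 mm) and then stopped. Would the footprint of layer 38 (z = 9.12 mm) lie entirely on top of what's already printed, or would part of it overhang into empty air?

Compare the two slices. At z = 3.84: the r=9.5 sphere contributes a regular 16-gon of circumradius √(9.5²−5.66²) = 7.630 (area = (16/2)·7.630²·sin(360°/16) = 178.22 mm²); the 15×27.5 cube at (2.5, 13) contributes its full rectangle (area 412.50 mm²); After the difference (first − rest): starting from the r=9.5 sphere (178.22 mm²), the 15×27.5 cube at (2.5, 13) misses the remaining region (no effect) — area = 178.22 mm². At z = 9.12: the r=9.5 sphere contributes a regular 16-gon of circumradius √(9.5²−0.38²) = 9.492 (area = (16/2)·9.492²·sin(360°/16) = 275.86 mm²); the cube at (2.5, 13) (footprint 15×27.5) is included at this height (area 412.50 mm²); Subtracting the remaining from the first: starting from the r=9.5 sphere (275.86 mm²), the 15×27.5 cube at (2.5, 13) misses the remaining region (no effect) — area = 275.86 mm². Checking containment: at z = 9.12 the cross-section extends beyond the z = 3.84 cross-section by about 97.63 mm².

part overhangs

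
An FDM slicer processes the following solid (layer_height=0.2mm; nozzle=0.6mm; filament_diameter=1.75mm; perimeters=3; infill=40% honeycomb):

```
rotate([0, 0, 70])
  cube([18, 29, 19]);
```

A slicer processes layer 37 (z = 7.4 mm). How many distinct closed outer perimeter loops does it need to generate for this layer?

1

At z = 7.4 mm: the 18×29 cube contributes its full rectangle; (rotated 70° about Z; rotation is an isometry so areas/perimeters/island counts are preserved). The result has 1 disconnected region.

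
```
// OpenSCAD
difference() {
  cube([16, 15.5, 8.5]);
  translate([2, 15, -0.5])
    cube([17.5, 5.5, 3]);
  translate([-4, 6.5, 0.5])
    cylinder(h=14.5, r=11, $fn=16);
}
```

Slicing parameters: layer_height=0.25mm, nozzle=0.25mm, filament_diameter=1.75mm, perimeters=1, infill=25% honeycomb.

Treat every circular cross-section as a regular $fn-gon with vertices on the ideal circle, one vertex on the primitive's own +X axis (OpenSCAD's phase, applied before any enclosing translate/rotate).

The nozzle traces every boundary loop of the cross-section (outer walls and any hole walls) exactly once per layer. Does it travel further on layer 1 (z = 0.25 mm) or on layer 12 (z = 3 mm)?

Layer 1 (z = 0.25): the 16×15.5 cube contributes its full rectangle (perimeter 63.00 mm); the 17.5×5.5 cube at (2, 15) contributes its full rectangle (perimeter 46.00 mm); the cylinder at (-4, 6.5) is absent (z outside [0.5, 15]); Subtracting the remaining from the first: starting from the 16×15.5 cube, the 17.5×5.5 cube at (2, 15) partially overlaps it — only the 7.00 mm² overlap (of its 96.25 mm²) is removed, clipping the outline — boundary = 63.00 mm. So its perimeter = 63.00 mm. Layer 12 (z = 3): the 16×15.5 cube contributes its full rectangle (perimeter 63.00 mm); the cube at (2, 15) does not reach this height (z outside [-0.5, 2.5]); the r=11 cylinder at (-4, 6.5) contributes a regular 16-gon of circumradius 11 (perimeter = 2·16·11.000·sin(180°/16) = 68.67 mm); Taking the first minus the rest: starting from the 16×15.5 cube, the r=11 cylinder at (-4, 6.5) partially overlaps it — only the 89.01 mm² overlap (of its 370.44 mm²) is removed, clipping the outline — boundary = 58.75 mm. So its perimeter = 58.75 mm. Layer 1 is larger (63.00 vs 58.75 mm).

layer 1 (z = 0.25 mm)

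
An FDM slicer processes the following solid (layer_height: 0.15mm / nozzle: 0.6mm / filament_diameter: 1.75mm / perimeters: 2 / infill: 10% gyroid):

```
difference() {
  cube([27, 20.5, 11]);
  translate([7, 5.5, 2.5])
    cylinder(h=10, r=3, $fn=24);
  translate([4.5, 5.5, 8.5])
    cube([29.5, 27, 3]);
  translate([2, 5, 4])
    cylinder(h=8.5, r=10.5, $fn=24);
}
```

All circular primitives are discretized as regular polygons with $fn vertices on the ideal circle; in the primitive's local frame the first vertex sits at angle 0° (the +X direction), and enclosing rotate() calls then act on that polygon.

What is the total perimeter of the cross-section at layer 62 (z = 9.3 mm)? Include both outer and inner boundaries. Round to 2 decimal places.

At z = 9.3 mm: the cube (footprint 27×20.5) is included at this height (perimeter 95.00 mm); the cylinder at (7, 5.5): section is a regular 24-gon, circumradius r=3 (perimeter = 2·24·3.000·sin(180°/24) = 18.80 mm); the cube at (4.5, 5.5) is present — its section is the full 29.5×27 rectangle (perimeter 113.00 mm); the r=10.5 cylinder at (2, 5) contributes a regular 24-gon of circumradius 10.5 (perimeter = 2·24·10.500·sin(180°/24) = 65.79 mm); Taking the first minus the rest: starting from the 27×20.5 cube, the r=3 cylinder at (7, 5.5) lies wholly inside it (removes its full 27.95 mm² and its 18.80 mm outline becomes a hole wall); the 29.5×27 cube at (4.5, 5.5) partially overlaps it — only the 324.06 mm² overlap (of its 796.50 mm²) is removed, clipping the outline; the r=10.5 cylinder at (2, 5) partially overlaps it — only the 96.17 mm² overlap (of its 342.42 mm²) is removed, clipping the outline — boundary = 61.22 mm. Overall, the cross-section has 2 separate islands. Total boundary length (outer) = 61.22 mm.

61.22 mm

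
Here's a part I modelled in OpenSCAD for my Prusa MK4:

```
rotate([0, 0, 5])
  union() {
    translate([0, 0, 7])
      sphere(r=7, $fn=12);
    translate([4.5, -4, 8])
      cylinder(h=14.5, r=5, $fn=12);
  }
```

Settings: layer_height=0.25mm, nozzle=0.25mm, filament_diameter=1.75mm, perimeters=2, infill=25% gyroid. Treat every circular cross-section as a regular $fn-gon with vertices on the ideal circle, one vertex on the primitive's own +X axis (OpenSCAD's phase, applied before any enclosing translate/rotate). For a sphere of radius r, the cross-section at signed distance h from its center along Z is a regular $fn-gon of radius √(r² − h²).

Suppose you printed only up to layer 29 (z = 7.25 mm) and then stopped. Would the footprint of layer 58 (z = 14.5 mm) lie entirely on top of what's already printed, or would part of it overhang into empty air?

Compare the two slices. At z = 7.25: the sphere: section is a regular 12-gon, circumradius = √(r²−h²) = √(7²−0.25²) = 6.996 (area = (12/2)·6.996²·sin(360°/12) = 146.81 mm²); the cylinder at (4.5, -4) does not reach this height (z outside [8, 22.5]); Merging all regions: only the r=7 sphere is present, so the union is just that shape — area = 146.81 mm²; (rotated 5° about Z; rotation is an isometry so areas/perimeters/island counts are preserved). At z = 14.5: the sphere does not reach this height (|z−center|=7.500 > r=7); the r=5 cylinder at (4.5, -4) gives a regular 12-gon of circumradius 5 (constant along its height) (area = (12/2)·5.000²·sin(360°/12) = 75.00 mm²); Merging all regions: only the r=5 cylinder at (4.5, -4) is present, so the union is just that shape — area = 75.00 mm²; (whole slice rotated 5° about Z — lengths, areas and connectivity unchanged). Checking containment: at z = 14.5 the cross-section extends beyond the z = 7.25 cross-section by about 35.65 mm².

part overhangs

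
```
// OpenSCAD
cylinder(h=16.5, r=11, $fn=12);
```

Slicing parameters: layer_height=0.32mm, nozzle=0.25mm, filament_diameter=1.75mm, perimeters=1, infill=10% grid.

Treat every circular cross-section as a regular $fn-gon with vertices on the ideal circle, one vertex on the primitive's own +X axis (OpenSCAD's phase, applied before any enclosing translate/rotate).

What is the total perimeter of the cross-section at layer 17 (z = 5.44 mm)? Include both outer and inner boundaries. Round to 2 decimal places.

68.33 mm

At z = 5.44 mm: the cylinder: section is a regular 12-gon, circumradius r=11 (perimeter = 2·12·11.000·sin(180°/12) = 68.33 mm). Overall, the cross-section is a single solid region. Total boundary length (outer) = 68.33 mm.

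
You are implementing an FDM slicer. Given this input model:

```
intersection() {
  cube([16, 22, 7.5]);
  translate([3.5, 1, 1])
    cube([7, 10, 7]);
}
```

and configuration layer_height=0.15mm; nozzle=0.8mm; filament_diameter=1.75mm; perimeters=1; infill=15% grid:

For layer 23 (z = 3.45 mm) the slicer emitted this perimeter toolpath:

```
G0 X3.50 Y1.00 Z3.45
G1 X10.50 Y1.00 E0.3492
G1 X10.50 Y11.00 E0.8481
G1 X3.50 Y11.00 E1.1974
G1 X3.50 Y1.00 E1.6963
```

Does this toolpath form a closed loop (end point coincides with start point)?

Start point (G0): (3.50, 1.00). End point (last G1): the path returns to the start — closed.

yes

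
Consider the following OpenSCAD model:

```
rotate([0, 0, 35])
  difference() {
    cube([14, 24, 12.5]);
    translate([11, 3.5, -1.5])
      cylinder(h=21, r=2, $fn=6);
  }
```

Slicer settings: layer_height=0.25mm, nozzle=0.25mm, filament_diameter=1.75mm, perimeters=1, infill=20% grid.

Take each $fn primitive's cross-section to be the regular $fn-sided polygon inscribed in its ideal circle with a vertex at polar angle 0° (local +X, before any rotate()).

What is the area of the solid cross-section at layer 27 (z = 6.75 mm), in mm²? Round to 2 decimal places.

325.61 mm²

At z = 6.75 mm: the 14×24 cube contributes its full rectangle (area 336.00 mm²); the r=2 cylinder at (11, 3.5) contributes a regular 6-gon of circumradius 2 (area = (6/2)·2.000²·sin(360°/6) = 10.39 mm²); After the difference (first − rest): starting from the 14×24 cube (336.00 mm²), the r=2 cylinder at (11, 3.5) lies wholly inside it (removes its full 10.39 mm² and its 12.00 mm outline becomes a hole wall) — area = 325.61 mm²; (rotated 35° about Z; rotation is an isometry so areas/perimeters/island counts are preserved). Overall, the cross-section is one region with 1 hole. Net area = 325.61 mm².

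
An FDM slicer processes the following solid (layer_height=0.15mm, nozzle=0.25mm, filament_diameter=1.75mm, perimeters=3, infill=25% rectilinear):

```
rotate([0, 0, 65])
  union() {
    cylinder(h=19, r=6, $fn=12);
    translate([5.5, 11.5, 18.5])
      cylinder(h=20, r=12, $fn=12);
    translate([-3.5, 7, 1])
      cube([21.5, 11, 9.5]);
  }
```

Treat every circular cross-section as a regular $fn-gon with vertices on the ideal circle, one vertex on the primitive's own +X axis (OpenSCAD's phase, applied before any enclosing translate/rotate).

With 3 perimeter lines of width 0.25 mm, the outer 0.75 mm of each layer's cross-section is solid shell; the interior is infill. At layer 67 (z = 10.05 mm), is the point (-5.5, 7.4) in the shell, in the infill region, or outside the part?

infill

At z = 10.05 mm: the cylinder: section is a regular 12-gon, circumradius r=6; the cylinder at (5.5, 11.5) is absent (z outside [18.5, 38.5]); the cube at (-3.5, 7) is present — its section is the full 21.5×11 rectangle; Combining (union): the 2 present regions are separate (no shared area or edge), so areas and boundary lengths simply add and each stays a separate island — 2 connected regions; (rotated 65° about Z; rotation is an isometry so areas/perimeters/island counts are preserved). Overall, the cross-section has 2 separate islands. Undo the 65° rotation: the query point maps to (4.382, 8.112) in the un-rotated model frame. The nearest boundary edge runs (18.00, 7.00)→(-3.50, 7.00); distance from the point to it = 1.11 mm. (Shell/infill is judged within the island containing the point — the largest one.) The point is inside the cross-section and 1.11 mm from the nearest boundary — more than the 0.75 mm shell width (3 × 0.25), so it's in the infill interior.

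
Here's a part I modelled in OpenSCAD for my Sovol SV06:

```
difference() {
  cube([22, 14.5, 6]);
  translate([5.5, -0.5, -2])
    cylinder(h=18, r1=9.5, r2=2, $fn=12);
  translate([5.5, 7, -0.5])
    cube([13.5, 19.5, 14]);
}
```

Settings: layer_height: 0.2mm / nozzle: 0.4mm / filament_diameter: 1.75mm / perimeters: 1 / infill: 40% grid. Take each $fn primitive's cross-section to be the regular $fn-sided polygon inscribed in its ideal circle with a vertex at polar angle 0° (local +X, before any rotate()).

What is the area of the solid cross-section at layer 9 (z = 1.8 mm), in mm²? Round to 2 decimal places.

139.12 mm²

At z = 1.8 mm: the 22×14.5 cube contributes its full rectangle (area 319.00 mm²); the cone at (5.5, -0.5) contributes a regular 12-gon of circumradius 7.917 (interpolated between r1=9.5 and r2=2 at t=0.211) (area = (12/2)·7.917²·sin(360°/12) = 188.02 mm²); the cube at (5.5, 7) (footprint 13.5×19.5) is included at this height (area 263.25 mm²); Taking the first minus the rest: starting from the 22×14.5 cube (319.00 mm²), the cone at (5.5, -0.5) partially overlaps it — only the 78.95 mm² overlap (of its 188.02 mm²) is removed, clipping the outline; the 13.5×19.5 cube at (5.5, 7) partially overlaps it — only the 100.93 mm² overlap (of its 263.25 mm²) is removed, clipping the outline — area = 139.12 mm². Overall, the cross-section has 2 separate islands. Net area = 139.12 mm².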